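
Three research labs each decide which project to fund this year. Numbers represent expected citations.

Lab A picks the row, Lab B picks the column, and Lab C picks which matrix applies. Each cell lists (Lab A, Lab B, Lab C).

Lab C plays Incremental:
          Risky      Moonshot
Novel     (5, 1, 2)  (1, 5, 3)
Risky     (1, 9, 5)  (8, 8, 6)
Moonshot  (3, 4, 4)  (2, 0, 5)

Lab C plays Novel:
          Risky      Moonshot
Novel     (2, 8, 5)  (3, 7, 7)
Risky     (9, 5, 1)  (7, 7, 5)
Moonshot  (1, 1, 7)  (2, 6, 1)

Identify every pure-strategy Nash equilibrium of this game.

There is no pure-strategy Nash equilibrium.

Lab A against (Risky, Incremental): payoffs 5, 1, 3 → best response Novel.
Lab A against (Risky, Novel): payoffs 2, 9, 1 → best response Risky.
Lab A against (Moonshot, Incremental): payoffs 1, 8, 2 → best response Risky.
Lab A against (Moonshot, Novel): payoffs 3, 7, 2 → best response Risky.
Lab B against (Novel, Incremental): payoffs 1, 5 → best response Moonshot.
Lab B against (Novel, Novel): payoffs 8, 7 → best response Risky.
Lab B against (Risky, Incremental): payoffs 9, 8 → best response Risky.
Lab B against (Risky, Novel): payoffs 5, 7 → best response Moonshot.
Lab B against (Moonshot, Incremental): payoffs 4, 0 → best response Risky.
Lab B against (Moonshot, Novel): payoffs 1, 6 → best response Moonshot.
Lab C against (Novel, Risky): payoffs 2, 5 → best response Novel.
Lab C against (Novel, Moonshot): payoffs 3, 7 → best response Novel.
Lab C against (Risky, Risky): payoffs 5, 1 → best response Incremental.
Lab C against (Risky, Moonshot): payoffs 6, 5 → best response Incremental.
Lab C against (Moonshot, Risky): payoffs 4, 7 → best response Novel.
Lab C against (Moonshot, Moonshot): payoffs 5, 1 → best response Incremental.
No profile is a mutual best response for all players.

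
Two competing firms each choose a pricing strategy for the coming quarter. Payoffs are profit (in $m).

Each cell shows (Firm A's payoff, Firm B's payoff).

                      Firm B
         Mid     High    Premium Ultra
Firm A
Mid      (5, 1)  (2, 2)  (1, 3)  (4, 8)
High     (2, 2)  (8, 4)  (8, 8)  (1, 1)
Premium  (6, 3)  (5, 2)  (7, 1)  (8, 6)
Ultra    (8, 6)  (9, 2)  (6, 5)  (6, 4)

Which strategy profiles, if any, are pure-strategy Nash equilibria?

(High, Premium); (Premium, Ultra); (Ultra, Mid)

(Mid, Mid): Firm A can switch to Premium (5 → 6). Not NE.
(Mid, High): Firm A can switch to High (2 → 8). Not NE.
(Mid, Premium): Firm A can switch to High (1 → 8). Not NE.
(Mid, Ultra): Firm A can switch to Premium (4 → 8). Not NE.
(High, Mid): Firm A can switch to Mid (2 → 5). Not NE.
(High, High): Firm A can switch to Ultra (8 → 9). Not NE.
(High, Premium): Firm A gets 8, best alternative 7; Firm B gets 8, best alternative 4. No profitable deviation — NE.
(Premium, Ultra): Firm A gets 8, best alternative 6; Firm B gets 6, best alternative 3. No profitable deviation — NE.
(Ultra, Mid): Firm A gets 8, best alternative 6; Firm B gets 6, best alternative 5. No profitable deviation — NE.
(The remaining 7 profiles each have a profitable deviation by the same check.)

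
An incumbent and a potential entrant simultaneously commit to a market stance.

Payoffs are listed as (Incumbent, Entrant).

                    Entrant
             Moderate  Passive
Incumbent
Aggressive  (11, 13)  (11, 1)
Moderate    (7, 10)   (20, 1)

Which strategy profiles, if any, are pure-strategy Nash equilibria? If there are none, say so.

(Aggressive, Moderate): Incumbent gets 11, best alternative 7; Entrant gets 13, best alternative 1. No profitable deviation — NE.
(Aggressive, Passive): Incumbent can switch to Moderate (11 → 20). Not NE.
(Moderate, Moderate): Incumbent can switch to Aggressive (7 → 11). Not NE.
(Moderate, Passive): Entrant can switch to Moderate (1 → 10). Not NE.

The unique pure-strategy Nash equilibrium is (Aggressive, Moderate).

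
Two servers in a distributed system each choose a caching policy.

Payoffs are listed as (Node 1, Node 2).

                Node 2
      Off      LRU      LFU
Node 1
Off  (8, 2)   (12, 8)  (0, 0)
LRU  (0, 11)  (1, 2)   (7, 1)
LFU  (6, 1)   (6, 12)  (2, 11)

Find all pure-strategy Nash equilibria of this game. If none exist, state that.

(Off, LRU)

(Off, Off): Node 2 can switch to LRU (2 → 8). Not NE.
(Off, LRU): Node 1 gets 12, best alternative 6; Node 2 gets 8, best alternative 2. No profitable deviation — NE.
(Off, LFU): Node 1 can switch to LRU (0 → 7). Not NE.
(LRU, Off): Node 1 can switch to Off (0 → 8). Not NE.
(LRU, LRU): Node 1 can switch to Off (1 → 12). Not NE.
(LRU, LFU): Node 2 can switch to Off (1 → 11). Not NE.
(LFU, Off): Node 1 can switch to Off (6 → 8). Not NE.
(LFU, LRU): Node 1 can switch to Off (6 → 12). Not NE.
(LFU, LFU): Node 1 can switch to LRU (2 → 7). Not NE.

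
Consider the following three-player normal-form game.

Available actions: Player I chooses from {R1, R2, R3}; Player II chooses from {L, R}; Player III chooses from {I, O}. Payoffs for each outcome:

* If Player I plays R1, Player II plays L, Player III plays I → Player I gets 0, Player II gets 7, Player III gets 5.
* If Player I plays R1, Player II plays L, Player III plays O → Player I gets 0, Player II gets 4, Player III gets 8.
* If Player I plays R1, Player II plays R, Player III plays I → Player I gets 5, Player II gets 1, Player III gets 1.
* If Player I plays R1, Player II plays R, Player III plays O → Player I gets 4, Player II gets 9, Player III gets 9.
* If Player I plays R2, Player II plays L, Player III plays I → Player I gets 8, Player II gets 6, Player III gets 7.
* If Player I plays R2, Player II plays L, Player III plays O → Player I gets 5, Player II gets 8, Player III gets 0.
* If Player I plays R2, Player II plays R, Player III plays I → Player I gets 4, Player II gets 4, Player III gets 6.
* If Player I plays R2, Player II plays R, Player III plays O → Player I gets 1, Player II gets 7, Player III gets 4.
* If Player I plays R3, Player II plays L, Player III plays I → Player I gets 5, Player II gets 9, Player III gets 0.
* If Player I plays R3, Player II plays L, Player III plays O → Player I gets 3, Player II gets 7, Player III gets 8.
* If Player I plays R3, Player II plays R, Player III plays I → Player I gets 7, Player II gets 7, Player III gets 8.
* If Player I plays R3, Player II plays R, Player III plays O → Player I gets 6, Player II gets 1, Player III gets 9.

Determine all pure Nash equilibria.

For each player, find the best response to each opponent profile; mutual best responses are the pure NE.
Player I against (L, I): payoffs 0, 8, 5 → best response R2.
Player I against (L, O): payoffs 0, 5, 3 → best response R2.
Player I against (R, I): payoffs 5, 4, 7 → best response R3.
Player I against (R, O): payoffs 4, 1, 6 → best response R3.
Player II against (R1, I): payoffs 7, 1 → best response L.
Player II against (R1, O): payoffs 4, 9 → best response R.
Player II against (R2, I): payoffs 6, 4 → best response L.
Player II against (R2, O): payoffs 8, 7 → best response L.
Player II against (R3, I): payoffs 9, 7 → best response L.
Player II against (R3, O): payoffs 7, 1 → best response L.
Player III against (R1, L): payoffs 5, 8 → best response O.
Player III against (R1, R): payoffs 1, 9 → best response O.
Player III against (R2, L): payoffs 7, 0 → best response I.
Player III against (R2, R): payoffs 6, 4 → best response I.
Player III against (R3, L): payoffs 0, 8 → best response O.
Player III against (R3, R): payoffs 8, 9 → best response O.
Mutual best responses: (R2, L, I).

The unique pure-strategy Nash equilibrium is (R2, L, I).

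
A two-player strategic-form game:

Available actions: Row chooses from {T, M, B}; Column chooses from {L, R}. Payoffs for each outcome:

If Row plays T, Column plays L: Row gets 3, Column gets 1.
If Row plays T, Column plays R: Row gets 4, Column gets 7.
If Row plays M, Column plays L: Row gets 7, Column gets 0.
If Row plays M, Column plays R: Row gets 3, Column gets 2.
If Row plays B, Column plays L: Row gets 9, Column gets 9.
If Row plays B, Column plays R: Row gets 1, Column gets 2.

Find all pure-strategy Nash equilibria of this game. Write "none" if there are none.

Row against L: payoffs 3, 7, 9 → best response B.
Row against R: payoffs 4, 3, 1 → best response T.
Column against T: payoffs 1, 7 → best response R.
Column against M: payoffs 0, 2 → best response R.
Column against B: payoffs 9, 2 → best response L.
Mutual best responses: (T, R); (B, L).

(T, R) and (B, L)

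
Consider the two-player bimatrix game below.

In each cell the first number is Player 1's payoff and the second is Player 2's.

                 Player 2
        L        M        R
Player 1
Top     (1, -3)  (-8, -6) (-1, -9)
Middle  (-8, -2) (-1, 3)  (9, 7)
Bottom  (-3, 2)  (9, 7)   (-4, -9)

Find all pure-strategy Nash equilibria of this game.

The pure Nash equilibria are (Top, L), (Middle, R), (Bottom, M).

(Top, L): Player 1 gets 1, best alternative -3; Player 2 gets -3, best alternative -6. No profitable deviation — NE.
(Top, M): Player 1 can switch to Middle (-8 → -1). Not NE.
(Top, R): Player 1 can switch to Middle (-1 → 9). Not NE.
(Middle, L): Player 1 can switch to Top (-8 → 1). Not NE.
(Middle, M): Player 1 can switch to Bottom (-1 → 9). Not NE.
(Middle, R): Player 1 gets 9, best alternative -1; Player 2 gets 7, best alternative 3. No profitable deviation — NE.
(Bottom, L): Player 1 can switch to Top (-3 → 1). Not NE.
(Bottom, M): Player 1 gets 9, best alternative -1; Player 2 gets 7, best alternative 2. No profitable deviation — NE.
(Bottom, R): Player 1 can switch to Top (-4 → -1). Not NE.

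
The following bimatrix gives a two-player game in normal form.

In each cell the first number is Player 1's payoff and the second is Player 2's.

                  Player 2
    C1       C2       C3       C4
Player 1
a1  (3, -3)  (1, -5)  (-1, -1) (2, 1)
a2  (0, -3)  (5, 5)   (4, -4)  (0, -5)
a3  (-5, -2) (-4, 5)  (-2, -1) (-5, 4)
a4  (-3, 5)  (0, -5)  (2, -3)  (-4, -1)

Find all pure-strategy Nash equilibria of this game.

For each strategy profile, look for a profitable unilateral deviation.
(a1, C1): Player 2 can switch to C3 (-3 → -1). Not NE.
(a1, C2): Player 1 can switch to a2 (1 → 5). Not NE.
(a1, C3): Player 1 can switch to a2 (-1 → 4). Not NE.
(a1, C4): Player 1 gets 2, best alternative 0; Player 2 gets 1, best alternative -1. No profitable deviation — NE.
(a2, C1): Player 1 can switch to a1 (0 → 3). Not NE.
(a2, C2): Player 1 gets 5, best alternative 1; Player 2 gets 5, best alternative -3. No profitable deviation — NE.
(a2, C3): Player 2 can switch to C1 (-4 → -3). Not NE.
(a2, C4): Player 1 can switch to a1 (0 → 2). Not NE.
(The remaining 8 profiles each have a profitable deviation by the same check.)

Pure-strategy Nash equilibria: (a1, C4), (a2, C2)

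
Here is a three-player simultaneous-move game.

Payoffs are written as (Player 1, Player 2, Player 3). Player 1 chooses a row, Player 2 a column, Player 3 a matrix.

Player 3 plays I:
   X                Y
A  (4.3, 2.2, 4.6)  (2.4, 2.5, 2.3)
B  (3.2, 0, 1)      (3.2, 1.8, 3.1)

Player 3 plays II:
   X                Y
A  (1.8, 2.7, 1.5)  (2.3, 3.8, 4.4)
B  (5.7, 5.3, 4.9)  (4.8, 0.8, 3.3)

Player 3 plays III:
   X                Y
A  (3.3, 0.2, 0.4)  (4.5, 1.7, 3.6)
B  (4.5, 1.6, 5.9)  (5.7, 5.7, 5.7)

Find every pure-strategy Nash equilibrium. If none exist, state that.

The unique pure-strategy Nash equilibrium is (B, Y, III).

Mark each player's best response to every combination of opponents' strategies; a profile where every player is best-responding is a pure Nash equilibrium.
Player 1 against (X, I): payoffs 4.3, 3.2 → best response A.
Player 1 against (X, II): payoffs 1.8, 5.7 → best response B.
Player 1 against (X, III): payoffs 3.3, 4.5 → best response B.
Player 1 against (Y, I): payoffs 2.4, 3.2 → best response B.
Player 1 against (Y, II): payoffs 2.3, 4.8 → best response B.
Player 1 against (Y, III): payoffs 4.5, 5.7 → best response B.
Player 2 against (A, I): payoffs 2.2, 2.5 → best response Y.
Player 2 against (A, II): payoffs 2.7, 3.8 → best response Y.
Player 2 against (A, III): payoffs 0.2, 1.7 → best response Y.
Player 2 against (B, I): payoffs 0, 1.8 → best response Y.
Player 2 against (B, II): payoffs 5.3, 0.8 → best response X.
Player 2 against (B, III): payoffs 1.6, 5.7 → best response Y.
Player 3 against (A, X): payoffs 4.6, 1.5, 0.4 → best response I.
Player 3 against (A, Y): payoffs 2.3, 4.4, 3.6 → best response II.
Player 3 against (B, X): payoffs 1, 4.9, 5.9 → best response III.
Player 3 against (B, Y): payoffs 3.1, 3.3, 5.7 → best response III.
Mutual best responses: (B, Y, III).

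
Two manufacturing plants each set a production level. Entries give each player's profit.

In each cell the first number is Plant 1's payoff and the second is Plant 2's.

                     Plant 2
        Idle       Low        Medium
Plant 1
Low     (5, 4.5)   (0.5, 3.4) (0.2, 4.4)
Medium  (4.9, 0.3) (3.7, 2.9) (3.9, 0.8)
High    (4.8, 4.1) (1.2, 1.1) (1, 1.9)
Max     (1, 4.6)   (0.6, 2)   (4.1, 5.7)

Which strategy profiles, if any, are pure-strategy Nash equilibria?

Pure-strategy Nash equilibria: (Low, Idle); (Medium, Low); (Max, Medium)

For each player, find the best response to each opponent profile; mutual best responses are the pure NE.
Plant 1 against Idle: payoffs 5, 4.9, 4.8, 1 → best response Low.
Plant 1 against Low: payoffs 0.5, 3.7, 1.2, 0.6 → best response Medium.
Plant 1 against Medium: payoffs 0.2, 3.9, 1, 4.1 → best response Max.
Plant 2 against Low: payoffs 4.5, 3.4, 4.4 → best response Idle.
Plant 2 against Medium: payoffs 0.3, 2.9, 0.8 → best response Low.
Plant 2 against High: payoffs 4.1, 1.1, 1.9 → best response Idle.
Plant 2 against Max: payoffs 4.6, 2, 5.7 → best response Medium.
Mutual best responses: (Low, Idle); (Medium, Low); (Max, Medium).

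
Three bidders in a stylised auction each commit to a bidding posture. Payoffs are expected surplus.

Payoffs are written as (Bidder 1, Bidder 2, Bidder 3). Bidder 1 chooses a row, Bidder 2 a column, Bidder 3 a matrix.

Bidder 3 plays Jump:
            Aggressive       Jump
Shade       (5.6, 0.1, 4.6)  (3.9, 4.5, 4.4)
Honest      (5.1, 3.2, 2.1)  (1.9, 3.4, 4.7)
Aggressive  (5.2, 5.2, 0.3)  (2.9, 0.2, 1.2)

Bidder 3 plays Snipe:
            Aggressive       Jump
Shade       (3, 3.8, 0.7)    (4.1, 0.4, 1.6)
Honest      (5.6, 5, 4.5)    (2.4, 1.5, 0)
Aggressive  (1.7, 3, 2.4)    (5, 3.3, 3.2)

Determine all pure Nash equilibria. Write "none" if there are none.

Bidder 1 against (Aggressive, Jump): payoffs 5.6, 5.1, 5.2 → best response Shade.
Bidder 1 against (Aggressive, Snipe): payoffs 3, 5.6, 1.7 → best response Honest.
Bidder 1 against (Jump, Jump): payoffs 3.9, 1.9, 2.9 → best response Shade.
Bidder 1 against (Jump, Snipe): payoffs 4.1, 2.4, 5 → best response Aggressive.
Bidder 2 against (Shade, Jump): payoffs 0.1, 4.5 → best response Jump.
Bidder 2 against (Shade, Snipe): payoffs 3.8, 0.4 → best response Aggressive.
Bidder 2 against (Honest, Jump): payoffs 3.2, 3.4 → best response Jump.
Bidder 2 against (Honest, Snipe): payoffs 5, 1.5 → best response Aggressive.
Bidder 2 against (Aggressive, Jump): payoffs 5.2, 0.2 → best response Aggressive.
Bidder 2 against (Aggressive, Snipe): payoffs 3, 3.3 → best response Jump.
Bidder 3 against (Shade, Aggressive): payoffs 4.6, 0.7 → best response Jump.
Bidder 3 against (Shade, Jump): payoffs 4.4, 1.6 → best response Jump.
Bidder 3 against (Honest, Aggressive): payoffs 2.1, 4.5 → best response Snipe.
Bidder 3 against (Honest, Jump): payoffs 4.7, 0 → best response Jump.
Bidder 3 against (Aggressive, Aggressive): payoffs 0.3, 2.4 → best response Snipe.
Bidder 3 against (Aggressive, Jump): payoffs 1.2, 3.2 → best response Snipe.
Mutual best responses: (Shade, Jump, Jump); (Honest, Aggressive, Snipe); (Aggressive, Jump, Snipe).

Pure-strategy Nash equilibria: (Shade, Jump, Jump), (Honest, Aggressive, Snipe), (Aggressive, Jump, Snipe)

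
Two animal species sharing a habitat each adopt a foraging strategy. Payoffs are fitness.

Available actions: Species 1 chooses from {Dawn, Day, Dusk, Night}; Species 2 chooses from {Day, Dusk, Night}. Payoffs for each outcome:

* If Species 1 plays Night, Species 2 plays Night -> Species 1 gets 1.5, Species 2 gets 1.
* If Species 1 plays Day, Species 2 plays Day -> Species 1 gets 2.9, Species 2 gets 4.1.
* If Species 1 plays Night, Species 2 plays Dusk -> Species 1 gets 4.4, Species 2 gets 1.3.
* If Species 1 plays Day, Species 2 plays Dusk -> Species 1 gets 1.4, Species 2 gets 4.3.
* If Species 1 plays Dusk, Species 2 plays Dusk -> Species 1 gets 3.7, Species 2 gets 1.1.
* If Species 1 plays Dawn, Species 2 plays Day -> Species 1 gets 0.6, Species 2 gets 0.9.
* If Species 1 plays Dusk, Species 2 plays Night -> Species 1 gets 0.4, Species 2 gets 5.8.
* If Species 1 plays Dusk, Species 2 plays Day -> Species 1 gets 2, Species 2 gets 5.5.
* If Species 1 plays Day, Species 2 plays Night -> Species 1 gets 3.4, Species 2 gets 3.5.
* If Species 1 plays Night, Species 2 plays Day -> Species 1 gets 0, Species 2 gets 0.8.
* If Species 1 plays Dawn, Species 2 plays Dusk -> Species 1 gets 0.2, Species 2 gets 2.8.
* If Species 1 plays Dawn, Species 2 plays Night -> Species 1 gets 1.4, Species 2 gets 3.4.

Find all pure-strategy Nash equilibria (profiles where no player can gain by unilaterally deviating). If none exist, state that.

The unique pure-strategy Nash equilibrium is (Night, Dusk).

(Dawn, Day): Species 1 can switch to Day (0.6 → 2.9). Not NE.
(Dawn, Dusk): Species 1 can switch to Day (0.2 → 1.4). Not NE.
(Dawn, Night): Species 1 can switch to Day (1.4 → 3.4). Not NE.
(Day, Day): Species 2 can switch to Dusk (4.1 → 4.3). Not NE.
(Day, Dusk): Species 1 can switch to Dusk (1.4 → 3.7). Not NE.
(Day, Night): Species 2 can switch to Day (3.5 → 4.1). Not NE.
(Dusk, Day): Species 1 can switch to Day (2 → 2.9). Not NE.
(Dusk, Dusk): Species 1 can switch to Night (3.7 → 4.4). Not NE.
(Dusk, Night): Species 1 can switch to Dawn (0.4 → 1.4). Not NE.
(Night, Day): Species 1 can switch to Dawn (0 → 0.6). Not NE.
(Night, Dusk): Species 1 gets 4.4, best alternative 3.7; Species 2 gets 1.3, best alternative 1. No profitable deviation — NE.
(Night, Night): Species 1 can switch to Day (1.5 → 3.4). Not NE.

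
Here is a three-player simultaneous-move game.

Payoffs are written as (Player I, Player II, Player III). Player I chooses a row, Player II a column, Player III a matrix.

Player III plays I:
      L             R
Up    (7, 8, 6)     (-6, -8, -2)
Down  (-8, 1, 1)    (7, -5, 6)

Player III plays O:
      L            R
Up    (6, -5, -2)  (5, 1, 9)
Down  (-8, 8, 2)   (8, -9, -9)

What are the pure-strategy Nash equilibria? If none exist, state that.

The unique pure-strategy Nash equilibrium is (Up, L, I).

(Up, L, I): Player I gets 7, best alternative -8; Player II gets 8, best alternative -8; Player III gets 6, best alternative -2. No profitable deviation — NE.
(Up, L, O): Player II can switch to R (-5 → 1). Not NE.
(Up, R, I): Player I can switch to Down (-6 → 7). Not NE.
(Up, R, O): Player I can switch to Down (5 → 8). Not NE.
(Down, L, I): Player I can switch to Up (-8 → 7). Not NE.
(Down, L, O): Player I can switch to Up (-8 → 6). Not NE.
(Down, R, I): Player II can switch to L (-5 → 1). Not NE.
(Down, R, O): Player II can switch to L (-9 → 8). Not NE.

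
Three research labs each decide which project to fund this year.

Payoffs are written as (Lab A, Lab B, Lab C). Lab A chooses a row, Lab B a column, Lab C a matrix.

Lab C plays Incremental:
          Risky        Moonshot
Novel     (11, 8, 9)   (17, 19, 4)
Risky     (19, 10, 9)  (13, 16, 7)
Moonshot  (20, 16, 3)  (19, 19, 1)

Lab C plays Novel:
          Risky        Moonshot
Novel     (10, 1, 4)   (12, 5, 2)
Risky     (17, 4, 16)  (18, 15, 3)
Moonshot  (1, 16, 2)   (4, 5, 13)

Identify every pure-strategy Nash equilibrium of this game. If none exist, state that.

(Novel, Risky, Incremental): Lab A can switch to Risky (11 → 19). Not NE.
(Novel, Risky, Novel): Lab A can switch to Risky (10 → 17). Not NE.
(Novel, Moonshot, Incremental): Lab A can switch to Moonshot (17 → 19). Not NE.
(Novel, Moonshot, Novel): Lab A can switch to Risky (12 → 18). Not NE.
(Risky, Risky, Incremental): Lab A can switch to Moonshot (19 → 20). Not NE.
(Risky, Risky, Novel): Lab B can switch to Moonshot (4 → 15). Not NE.
(Risky, Moonshot, Incremental): Lab A can switch to Novel (13 → 17). Not NE.
(Risky, Moonshot, Novel): Lab C can switch to Incremental (3 → 7). Not NE.
(Moonshot, Risky, Incremental): Lab B can switch to Moonshot (16 → 19). Not NE.
(Moonshot, Risky, Novel): Lab A can switch to Novel (1 → 10). Not NE.
(Moonshot, Moonshot, Incremental): Lab C can switch to Novel (1 → 13). Not NE.
(Moonshot, Moonshot, Novel): Lab A can switch to Novel (4 → 12). Not NE.

This game has no pure Nash equilibrium.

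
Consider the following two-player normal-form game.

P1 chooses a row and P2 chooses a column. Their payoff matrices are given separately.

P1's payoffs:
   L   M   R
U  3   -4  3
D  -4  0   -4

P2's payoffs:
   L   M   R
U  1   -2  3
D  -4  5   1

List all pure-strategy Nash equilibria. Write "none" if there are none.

P1 against L: payoffs 3, -4 → best response U.
P1 against M: payoffs -4, 0 → best response D.
P1 against R: payoffs 3, -4 → best response U.
P2 against U: payoffs 1, -2, 3 → best response R.
P2 against D: payoffs -4, 5, 1 → best response M.
Mutual best responses: (U, R); (D, M).

The pure Nash equilibria are (U, R) and (D, M).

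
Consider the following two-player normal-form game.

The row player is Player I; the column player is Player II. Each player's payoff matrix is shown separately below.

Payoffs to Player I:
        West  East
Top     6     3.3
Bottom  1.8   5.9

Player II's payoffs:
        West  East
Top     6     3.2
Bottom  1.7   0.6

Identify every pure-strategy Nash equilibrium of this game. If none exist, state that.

(Top, West)

(Top, West): Player I gets 6, best alternative 1.8; Player II gets 6, best alternative 3.2. No profitable deviation — NE.
(Top, East): Player I can switch to Bottom (3.3 → 5.9). Not NE.
(Bottom, West): Player I can switch to Top (1.8 → 6). Not NE.
(Bottom, East): Player II can switch to West (0.6 → 1.7). Not NE.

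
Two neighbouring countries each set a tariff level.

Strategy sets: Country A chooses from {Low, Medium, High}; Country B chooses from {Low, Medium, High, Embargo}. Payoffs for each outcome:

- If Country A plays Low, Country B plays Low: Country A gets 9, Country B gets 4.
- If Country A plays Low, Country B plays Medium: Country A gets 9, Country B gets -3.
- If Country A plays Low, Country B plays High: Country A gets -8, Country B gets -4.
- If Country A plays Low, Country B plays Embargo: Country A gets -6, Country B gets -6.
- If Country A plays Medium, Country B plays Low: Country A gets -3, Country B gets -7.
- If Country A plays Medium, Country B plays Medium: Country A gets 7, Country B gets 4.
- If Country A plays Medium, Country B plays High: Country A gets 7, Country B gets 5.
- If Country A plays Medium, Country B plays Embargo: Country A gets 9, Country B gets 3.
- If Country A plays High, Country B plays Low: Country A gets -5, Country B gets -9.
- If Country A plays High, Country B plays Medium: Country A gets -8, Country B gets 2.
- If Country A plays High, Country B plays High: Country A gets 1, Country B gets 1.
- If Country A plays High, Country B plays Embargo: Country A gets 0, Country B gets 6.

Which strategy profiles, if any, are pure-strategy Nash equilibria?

(Low, Low) and (Medium, High)

Check each profile: it is a Nash equilibrium iff no player can strictly gain by switching unilaterally.
(Low, Low): Country A gets 9, best alternative -3; Country B gets 4, best alternative -3. No profitable deviation — NE.
(Low, Medium): Country B can switch to Low (-3 → 4). Not NE.
(Low, High): Country A can switch to Medium (-8 → 7). Not NE.
(Low, Embargo): Country A can switch to Medium (-6 → 9). Not NE.
(Medium, Low): Country A can switch to Low (-3 → 9). Not NE.
(Medium, Medium): Country A can switch to Low (7 → 9). Not NE.
(Medium, High): Country A gets 7, best alternative 1; Country B gets 5, best alternative 4. No profitable deviation — NE.
(Medium, Embargo): Country B can switch to Medium (3 → 4). Not NE.
(High, Low): Country A can switch to Low (-5 → 9). Not NE.
(High, Medium): Country A can switch to Low (-8 → 9). Not NE.
(The remaining 2 profiles each have a profitable deviation by the same check.)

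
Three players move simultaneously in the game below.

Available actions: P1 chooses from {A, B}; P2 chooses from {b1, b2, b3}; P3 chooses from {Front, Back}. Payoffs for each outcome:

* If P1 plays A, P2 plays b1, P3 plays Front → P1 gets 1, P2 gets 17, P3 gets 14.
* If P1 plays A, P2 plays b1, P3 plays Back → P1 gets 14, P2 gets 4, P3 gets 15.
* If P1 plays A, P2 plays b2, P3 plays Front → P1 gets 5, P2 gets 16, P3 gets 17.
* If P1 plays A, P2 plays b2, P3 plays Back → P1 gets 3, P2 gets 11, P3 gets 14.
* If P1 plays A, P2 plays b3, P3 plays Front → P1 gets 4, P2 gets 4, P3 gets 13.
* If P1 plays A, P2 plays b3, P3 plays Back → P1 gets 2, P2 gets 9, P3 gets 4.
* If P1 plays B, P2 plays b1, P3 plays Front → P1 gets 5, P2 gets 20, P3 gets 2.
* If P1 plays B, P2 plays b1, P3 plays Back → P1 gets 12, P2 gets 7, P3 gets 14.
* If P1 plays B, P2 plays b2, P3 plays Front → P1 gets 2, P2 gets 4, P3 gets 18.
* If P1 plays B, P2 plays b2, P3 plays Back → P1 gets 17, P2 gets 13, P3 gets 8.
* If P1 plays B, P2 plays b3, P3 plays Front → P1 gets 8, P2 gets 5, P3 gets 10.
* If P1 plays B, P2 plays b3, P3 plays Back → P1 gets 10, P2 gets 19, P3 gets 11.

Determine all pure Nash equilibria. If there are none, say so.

(B, b3, Back)

Mark each player's best response to every combination of opponents' strategies; a profile where every player is best-responding is a pure Nash equilibrium.
P1 against (b1, Front): payoffs 1, 5 → best response B.
P1 against (b1, Back): payoffs 14, 12 → best response A.
P1 against (b2, Front): payoffs 5, 2 → best response A.
P1 against (b2, Back): payoffs 3, 17 → best response B.
P1 against (b3, Front): payoffs 4, 8 → best response B.
P1 against (b3, Back): payoffs 2, 10 → best response B.
P2 against (A, Front): payoffs 17, 16, 4 → best response b1.
P2 against (A, Back): payoffs 4, 11, 9 → best response b2.
P2 against (B, Front): payoffs 20, 4, 5 → best response b1.
P2 against (B, Back): payoffs 7, 13, 19 → best response b3.
P3 against (A, b1): payoffs 14, 15 → best response Back.
P3 against (A, b2): payoffs 17, 14 → best response Front.
P3 against (A, b3): payoffs 13, 4 → best response Front.
P3 against (B, b1): payoffs 2, 14 → best response Back.
P3 against (B, b2): payoffs 18, 8 → best response Front.
P3 against (B, b3): payoffs 10, 11 → best response Back.
Mutual best responses: (B, b3, Back).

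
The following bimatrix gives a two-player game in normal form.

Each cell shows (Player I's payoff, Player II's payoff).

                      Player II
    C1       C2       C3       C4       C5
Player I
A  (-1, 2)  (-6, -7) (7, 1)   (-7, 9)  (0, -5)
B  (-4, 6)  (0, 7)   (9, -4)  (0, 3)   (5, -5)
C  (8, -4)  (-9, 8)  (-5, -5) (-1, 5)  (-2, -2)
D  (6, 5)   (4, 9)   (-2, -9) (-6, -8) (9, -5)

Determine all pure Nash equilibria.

(A, C1): Player I can switch to C (-1 → 8). Not NE.
(A, C2): Player I can switch to B (-6 → 0). Not NE.
(A, C3): Player I can switch to B (7 → 9). Not NE.
(A, C4): Player I can switch to B (-7 → 0). Not NE.
(A, C5): Player I can switch to B (0 → 5). Not NE.
(B, C1): Player I can switch to A (-4 → -1). Not NE.
(B, C2): Player I can switch to D (0 → 4). Not NE.
(B, C3): Player II can switch to C1 (-4 → 6). Not NE.
(D, C2): Player I gets 4, best alternative 0; Player II gets 9, best alternative 5. No profitable deviation — NE.
(The remaining 11 profiles each have a profitable deviation by the same check.)

(D, C2)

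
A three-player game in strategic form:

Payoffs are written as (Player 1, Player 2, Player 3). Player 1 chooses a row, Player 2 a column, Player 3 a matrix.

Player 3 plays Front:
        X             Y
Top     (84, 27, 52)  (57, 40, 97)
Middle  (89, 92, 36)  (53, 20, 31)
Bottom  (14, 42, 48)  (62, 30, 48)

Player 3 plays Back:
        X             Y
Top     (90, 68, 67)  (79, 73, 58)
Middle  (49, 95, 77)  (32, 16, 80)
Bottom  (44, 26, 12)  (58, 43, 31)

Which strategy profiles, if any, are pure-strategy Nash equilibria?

Player 1 against (X, Front): payoffs 84, 89, 14 → best response Middle.
Player 1 against (X, Back): payoffs 90, 49, 44 → best response Top.
Player 1 against (Y, Front): payoffs 57, 53, 62 → best response Bottom.
Player 1 against (Y, Back): payoffs 79, 32, 58 → best response Top.
Player 2 against (Top, Front): payoffs 27, 40 → best response Y.
Player 2 against (Top, Back): payoffs 68, 73 → best response Y.
Player 2 against (Middle, Front): payoffs 92, 20 → best response X.
Player 2 against (Middle, Back): payoffs 95, 16 → best response X.
Player 2 against (Bottom, Front): payoffs 42, 30 → best response X.
Player 2 against (Bottom, Back): payoffs 26, 43 → best response Y.
Player 3 against (Top, X): payoffs 52, 67 → best response Back.
Player 3 against (Top, Y): payoffs 97, 58 → best response Front.
Player 3 against (Middle, X): payoffs 36, 77 → best response Back.
Player 3 against (Middle, Y): payoffs 31, 80 → best response Back.
Player 3 against (Bottom, X): payoffs 48, 12 → best response Front.
Player 3 against (Bottom, Y): payoffs 48, 31 → best response Front.
No profile is a mutual best response for all players.

This game has no pure Nash equilibrium.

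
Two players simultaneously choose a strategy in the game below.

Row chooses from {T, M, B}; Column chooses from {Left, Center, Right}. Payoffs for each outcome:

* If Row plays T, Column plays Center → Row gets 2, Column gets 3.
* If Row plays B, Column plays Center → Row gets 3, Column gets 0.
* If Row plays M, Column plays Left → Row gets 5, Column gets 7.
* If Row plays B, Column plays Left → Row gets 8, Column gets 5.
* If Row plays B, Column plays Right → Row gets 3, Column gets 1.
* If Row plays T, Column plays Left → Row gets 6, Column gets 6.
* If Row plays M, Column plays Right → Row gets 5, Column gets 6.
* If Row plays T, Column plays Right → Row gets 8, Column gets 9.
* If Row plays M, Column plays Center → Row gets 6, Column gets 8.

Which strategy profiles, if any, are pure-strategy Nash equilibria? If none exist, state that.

The pure Nash equilibria are (T, Right); (M, Center); (B, Left).

For each strategy profile, look for a profitable unilateral deviation.
(T, Left): Row can switch to B (6 → 8). Not NE.
(T, Center): Row can switch to M (2 → 6). Not NE.
(T, Right): Row gets 8, best alternative 5; Column gets 9, best alternative 6. No profitable deviation — NE.
(M, Left): Row can switch to T (5 → 6). Not NE.
(M, Center): Row gets 6, best alternative 3; Column gets 8, best alternative 7. No profitable deviation — NE.
(M, Right): Row can switch to T (5 → 8). Not NE.
(B, Left): Row gets 8, best alternative 6; Column gets 5, best alternative 1. No profitable deviation — NE.
(B, Center): Row can switch to M (3 → 6). Not NE.
(B, Right): Row can switch to T (3 → 8). Not NE.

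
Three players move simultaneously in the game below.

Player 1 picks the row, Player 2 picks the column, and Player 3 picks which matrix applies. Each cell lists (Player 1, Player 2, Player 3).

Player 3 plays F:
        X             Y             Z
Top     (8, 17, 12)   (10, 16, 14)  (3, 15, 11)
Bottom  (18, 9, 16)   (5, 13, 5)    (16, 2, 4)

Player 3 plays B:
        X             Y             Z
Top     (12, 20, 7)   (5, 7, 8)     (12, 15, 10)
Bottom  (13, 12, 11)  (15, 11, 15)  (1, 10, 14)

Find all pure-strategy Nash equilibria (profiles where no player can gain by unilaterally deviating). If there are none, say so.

Player 1 against (X, F): payoffs 8, 18 → best response Bottom.
Player 1 against (X, B): payoffs 12, 13 → best response Bottom.
Player 1 against (Y, F): payoffs 10, 5 → best response Top.
Player 1 against (Y, B): payoffs 5, 15 → best response Bottom.
Player 1 against (Z, F): payoffs 3, 16 → best response Bottom.
Player 1 against (Z, B): payoffs 12, 1 → best response Top.
Player 2 against (Top, F): payoffs 17, 16, 15 → best response X.
Player 2 against (Top, B): payoffs 20, 7, 15 → best response X.
Player 2 against (Bottom, F): payoffs 9, 13, 2 → best response Y.
Player 2 against (Bottom, B): payoffs 12, 11, 10 → best response X.
Player 3 against (Top, X): payoffs 12, 7 → best response F.
Player 3 against (Top, Y): payoffs 14, 8 → best response F.
Player 3 against (Top, Z): payoffs 11, 10 → best response F.
Player 3 against (Bottom, X): payoffs 16, 11 → best response F.
Player 3 against (Bottom, Y): payoffs 5, 15 → best response B.
Player 3 against (Bottom, Z): payoffs 4, 14 → best response B.
No profile is a mutual best response for all players.

There is no pure-strategy Nash equilibrium.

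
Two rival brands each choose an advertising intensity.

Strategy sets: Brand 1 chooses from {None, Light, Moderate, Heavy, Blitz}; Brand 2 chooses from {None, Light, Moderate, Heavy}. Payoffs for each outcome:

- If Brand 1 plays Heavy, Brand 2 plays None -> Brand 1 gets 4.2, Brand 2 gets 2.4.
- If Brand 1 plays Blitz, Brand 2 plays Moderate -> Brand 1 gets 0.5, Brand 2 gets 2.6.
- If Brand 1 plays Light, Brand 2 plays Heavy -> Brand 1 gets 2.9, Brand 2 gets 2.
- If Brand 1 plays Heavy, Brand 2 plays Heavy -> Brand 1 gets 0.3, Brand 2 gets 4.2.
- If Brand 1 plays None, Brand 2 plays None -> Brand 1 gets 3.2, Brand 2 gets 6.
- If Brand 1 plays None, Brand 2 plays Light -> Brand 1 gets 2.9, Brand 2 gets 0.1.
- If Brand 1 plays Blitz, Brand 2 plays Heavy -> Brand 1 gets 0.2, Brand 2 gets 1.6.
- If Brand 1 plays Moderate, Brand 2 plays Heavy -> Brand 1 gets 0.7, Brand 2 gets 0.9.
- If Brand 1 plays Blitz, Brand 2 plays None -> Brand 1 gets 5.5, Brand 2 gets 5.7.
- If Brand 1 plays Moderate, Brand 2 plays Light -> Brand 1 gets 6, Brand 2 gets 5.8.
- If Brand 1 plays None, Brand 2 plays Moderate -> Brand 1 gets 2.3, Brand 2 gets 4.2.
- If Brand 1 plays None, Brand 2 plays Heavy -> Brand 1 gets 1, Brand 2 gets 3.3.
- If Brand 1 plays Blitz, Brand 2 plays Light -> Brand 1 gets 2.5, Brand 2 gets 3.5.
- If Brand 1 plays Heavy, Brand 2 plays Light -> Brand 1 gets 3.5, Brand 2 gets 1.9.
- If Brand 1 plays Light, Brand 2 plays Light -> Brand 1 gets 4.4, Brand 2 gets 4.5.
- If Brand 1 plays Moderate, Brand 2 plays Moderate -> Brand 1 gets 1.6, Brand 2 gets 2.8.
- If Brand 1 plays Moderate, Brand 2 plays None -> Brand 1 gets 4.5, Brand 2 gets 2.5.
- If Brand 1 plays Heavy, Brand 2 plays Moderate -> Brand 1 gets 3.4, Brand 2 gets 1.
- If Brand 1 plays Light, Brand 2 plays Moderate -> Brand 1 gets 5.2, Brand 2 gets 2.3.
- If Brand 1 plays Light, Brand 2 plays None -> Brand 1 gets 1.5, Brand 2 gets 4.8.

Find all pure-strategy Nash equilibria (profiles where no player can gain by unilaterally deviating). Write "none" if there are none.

Brand 1 against None: payoffs 3.2, 1.5, 4.5, 4.2, 5.5 → best response Blitz.
Brand 1 against Light: payoffs 2.9, 4.4, 6, 3.5, 2.5 → best response Moderate.
Brand 1 against Moderate: payoffs 2.3, 5.2, 1.6, 3.4, 0.5 → best response Light.
Brand 1 against Heavy: payoffs 1, 2.9, 0.7, 0.3, 0.2 → best response Light.
Brand 2 against None: payoffs 6, 0.1, 4.2, 3.3 → best response None.
Brand 2 against Light: payoffs 4.8, 4.5, 2.3, 2 → best response None.
Brand 2 against Moderate: payoffs 2.5, 5.8, 2.8, 0.9 → best response Light.
Brand 2 against Heavy: payoffs 2.4, 1.9, 1, 4.2 → best response Heavy.
Brand 2 against Blitz: payoffs 5.7, 3.5, 2.6, 1.6 → best response None.
Mutual best responses: (Moderate, Light); (Blitz, None).

Pure-strategy Nash equilibria: (Moderate, Light), (Blitz, None)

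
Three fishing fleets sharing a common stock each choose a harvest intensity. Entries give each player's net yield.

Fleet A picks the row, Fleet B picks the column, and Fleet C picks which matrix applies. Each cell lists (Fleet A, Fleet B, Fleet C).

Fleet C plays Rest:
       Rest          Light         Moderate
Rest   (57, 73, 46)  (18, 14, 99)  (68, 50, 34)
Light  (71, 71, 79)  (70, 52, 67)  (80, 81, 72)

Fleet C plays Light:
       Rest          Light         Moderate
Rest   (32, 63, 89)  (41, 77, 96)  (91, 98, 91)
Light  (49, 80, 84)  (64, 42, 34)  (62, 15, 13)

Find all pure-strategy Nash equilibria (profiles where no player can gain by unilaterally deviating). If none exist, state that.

(Rest, Moderate, Light) and (Light, Rest, Light) and (Light, Moderate, Rest)

Mark each player's best response to every combination of opponents' strategies; a profile where every player is best-responding is a pure Nash equilibrium.
Fleet A against (Rest, Rest): payoffs 57, 71 → best response Light.
Fleet A against (Rest, Light): payoffs 32, 49 → best response Light.
Fleet A against (Light, Rest): payoffs 18, 70 → best response Light.
Fleet A against (Light, Light): payoffs 41, 64 → best response Light.
Fleet A against (Moderate, Rest): payoffs 68, 80 → best response Light.
Fleet A against (Moderate, Light): payoffs 91, 62 → best response Rest.
Fleet B against (Rest, Rest): payoffs 73, 14, 50 → best response Rest.
Fleet B against (Rest, Light): payoffs 63, 77, 98 → best response Moderate.
Fleet B against (Light, Rest): payoffs 71, 52, 81 → best response Moderate.
Fleet B against (Light, Light): payoffs 80, 42, 15 → best response Rest.
Fleet C against (Rest, Rest): payoffs 46, 89 → best response Light.
Fleet C against (Rest, Light): payoffs 99, 96 → best response Rest.
Fleet C against (Rest, Moderate): payoffs 34, 91 → best response Light.
Fleet C against (Light, Rest): payoffs 79, 84 → best response Light.
Fleet C against (Light, Light): payoffs 67, 34 → best response Rest.
Fleet C against (Light, Moderate): payoffs 72, 13 → best response Rest.
Mutual best responses: (Rest, Moderate, Light); (Light, Rest, Light); (Light, Moderate, Rest).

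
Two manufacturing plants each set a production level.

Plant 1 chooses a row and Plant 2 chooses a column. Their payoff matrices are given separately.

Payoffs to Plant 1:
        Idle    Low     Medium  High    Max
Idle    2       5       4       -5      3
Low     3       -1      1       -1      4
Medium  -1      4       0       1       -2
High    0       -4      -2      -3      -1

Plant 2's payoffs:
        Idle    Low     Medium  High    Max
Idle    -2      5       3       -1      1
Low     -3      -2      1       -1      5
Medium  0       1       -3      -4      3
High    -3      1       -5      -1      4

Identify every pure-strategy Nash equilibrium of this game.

(Idle, Idle): Plant 1 can switch to Low (2 → 3). Not NE.
(Idle, Low): Plant 1 gets 5, best alternative 4; Plant 2 gets 5, best alternative 3. No profitable deviation — NE.
(Idle, Medium): Plant 2 can switch to Low (3 → 5). Not NE.
(Idle, High): Plant 1 can switch to Low (-5 → -1). Not NE.
(Idle, Max): Plant 1 can switch to Low (3 → 4). Not NE.
(Low, Idle): Plant 2 can switch to Low (-3 → -2). Not NE.
(Low, Low): Plant 1 can switch to Idle (-1 → 5). Not NE.
(Low, Medium): Plant 1 can switch to Idle (1 → 4). Not NE.
(Low, High): Plant 1 can switch to Medium (-1 → 1). Not NE.
(Low, Max): Plant 1 gets 4, best alternative 3; Plant 2 gets 5, best alternative 1. No profitable deviation — NE.
(The remaining 10 profiles each have a profitable deviation by the same check.)

Pure-strategy Nash equilibria: (Idle, Low), (Low, Max)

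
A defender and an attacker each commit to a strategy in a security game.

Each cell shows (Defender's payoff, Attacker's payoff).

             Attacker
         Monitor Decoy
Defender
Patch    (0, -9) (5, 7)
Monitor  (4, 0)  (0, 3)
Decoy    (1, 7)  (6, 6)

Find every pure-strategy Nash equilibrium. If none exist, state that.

No pure-strategy Nash equilibrium.

(Patch, Monitor): Defender can switch to Monitor (0 → 4). Not NE.
(Patch, Decoy): Defender can switch to Decoy (5 → 6). Not NE.
(Monitor, Monitor): Attacker can switch to Decoy (0 → 3). Not NE.
(Monitor, Decoy): Defender can switch to Patch (0 → 5). Not NE.
(Decoy, Monitor): Defender can switch to Monitor (1 → 4). Not NE.
(Decoy, Decoy): Attacker can switch to Monitor (6 → 7). Not NE.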